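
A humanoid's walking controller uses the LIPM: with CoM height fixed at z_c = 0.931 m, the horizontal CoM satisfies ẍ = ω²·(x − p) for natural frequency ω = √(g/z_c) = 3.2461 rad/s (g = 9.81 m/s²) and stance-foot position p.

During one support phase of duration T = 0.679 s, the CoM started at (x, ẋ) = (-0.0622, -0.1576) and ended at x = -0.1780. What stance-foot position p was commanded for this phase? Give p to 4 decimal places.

ωT = 3.2461·0.679 = 2.204102; cosh(ωT) = 4.586229, sinh(ωT) = 4.475880
x(T) = p + (x₀−p)·cosh(ωT) + (ẋ₀/ω)·sinh(ωT) ⇒ p·(1 − cosh) = x(T) − x₀·cosh − (ẋ₀/ω)·sinh
numerator   = -0.1780 − (-0.0622)·4.586229 − (-0.1576/3.2461)·4.475880 = 0.324570
denominator = 1 − 4.586229 = -3.586229
p = 0.324570 / -3.586229 = -0.0905

p = -0.0905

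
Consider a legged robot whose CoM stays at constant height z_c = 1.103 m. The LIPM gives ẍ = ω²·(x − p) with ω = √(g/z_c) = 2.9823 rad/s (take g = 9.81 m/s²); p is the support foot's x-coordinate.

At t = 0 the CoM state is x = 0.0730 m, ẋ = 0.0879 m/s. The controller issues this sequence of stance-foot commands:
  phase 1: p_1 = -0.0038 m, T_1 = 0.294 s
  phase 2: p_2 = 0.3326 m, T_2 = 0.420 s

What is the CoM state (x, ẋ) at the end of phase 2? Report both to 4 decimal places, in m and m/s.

x = 0.1456, ẋ = -0.2877

phase 1: p=-0.0038, T=0.294, ωT=0.876796, cosh=1.409651, sinh=0.993537; start (x,ẋ)=(0.073000, 0.087900) → end (x,ẋ)=(0.133745, 0.351469)
phase 2: p=0.3326, T=0.420, ωT=1.252566, cosh=1.892541, sinh=1.606770; start (x,ẋ)=(0.133745, 0.351469) → end (x,ẋ)=(0.145618, -0.287721)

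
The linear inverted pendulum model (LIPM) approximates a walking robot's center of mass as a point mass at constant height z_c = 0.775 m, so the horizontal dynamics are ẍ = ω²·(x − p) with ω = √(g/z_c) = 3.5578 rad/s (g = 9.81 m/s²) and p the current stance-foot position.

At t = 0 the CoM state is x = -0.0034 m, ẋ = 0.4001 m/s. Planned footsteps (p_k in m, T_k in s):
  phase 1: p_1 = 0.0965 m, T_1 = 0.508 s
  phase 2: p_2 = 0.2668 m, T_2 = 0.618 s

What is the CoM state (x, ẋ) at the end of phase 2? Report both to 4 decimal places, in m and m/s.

phase 1: p=0.0965, T=0.508, ωT=1.807362, cosh=3.129219, sinh=2.965133; start (x,ẋ)=(-0.003400, 0.400100) → end (x,ẋ)=(0.117341, 0.198121)
phase 2: p=0.2668, T=0.618, ωT=2.198720, cosh=4.562209, sinh=4.451264; start (x,ẋ)=(0.117341, 0.198121) → end (x,ẋ)=(-0.167187, -1.463065)

x = -0.1672, ẋ = -1.4631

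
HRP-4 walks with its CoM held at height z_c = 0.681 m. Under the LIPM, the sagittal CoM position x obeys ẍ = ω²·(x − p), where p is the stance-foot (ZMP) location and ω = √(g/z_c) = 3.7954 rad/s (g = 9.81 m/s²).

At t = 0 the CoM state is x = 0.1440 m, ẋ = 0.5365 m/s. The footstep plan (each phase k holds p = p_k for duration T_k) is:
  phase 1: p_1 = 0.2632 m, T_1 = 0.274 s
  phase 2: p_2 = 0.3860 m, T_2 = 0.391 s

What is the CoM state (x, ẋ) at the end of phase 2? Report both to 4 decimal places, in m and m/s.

x = 0.2291, ẋ = -0.4107

phase 1: p=0.2632, T=0.274, ωT=1.039940, cosh=1.591261, sinh=1.237785; start (x,ẋ)=(0.144000, 0.536500) → end (x,ẋ)=(0.248489, 0.293723)
phase 2: p=0.3860, T=0.391, ωT=1.484001, cosh=2.318644, sinh=2.091915; start (x,ẋ)=(0.248489, 0.293723) → end (x,ẋ)=(0.229053, -0.410749)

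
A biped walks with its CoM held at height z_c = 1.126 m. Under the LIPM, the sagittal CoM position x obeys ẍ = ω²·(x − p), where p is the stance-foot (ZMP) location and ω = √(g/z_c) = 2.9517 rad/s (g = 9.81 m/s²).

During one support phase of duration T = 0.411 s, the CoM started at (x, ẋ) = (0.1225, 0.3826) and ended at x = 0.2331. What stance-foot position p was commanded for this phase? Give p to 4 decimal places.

p = 0.2286

ωT = 2.9517·0.411 = 1.213149; cosh(ωT) = 1.830660, sinh(ωT) = 1.533400
x(T) = p + (x₀−p)·cosh(ωT) + (ẋ₀/ω)·sinh(ωT) ⇒ p·(1 − cosh) = x(T) − x₀·cosh − (ẋ₀/ω)·sinh
numerator   = 0.2331 − (0.1225)·1.830660 − (0.3826/2.9517)·1.533400 = -0.189916
denominator = 1 − 1.830660 = -0.830660
p = -0.189916 / -0.830660 = 0.2286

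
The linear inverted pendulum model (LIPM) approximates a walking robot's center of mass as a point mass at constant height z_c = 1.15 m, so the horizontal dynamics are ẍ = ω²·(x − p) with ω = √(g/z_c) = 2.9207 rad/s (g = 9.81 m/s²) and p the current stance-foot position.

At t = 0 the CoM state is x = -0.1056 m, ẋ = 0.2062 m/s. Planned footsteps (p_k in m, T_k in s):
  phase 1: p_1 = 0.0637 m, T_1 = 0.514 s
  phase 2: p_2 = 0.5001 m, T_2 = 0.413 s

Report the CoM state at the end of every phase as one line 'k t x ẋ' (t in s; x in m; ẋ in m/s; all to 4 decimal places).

phase 1: p=0.0637, T=0.514, ωT=1.501240, cosh=2.355051, sinh=2.132198; start (x,ẋ)=(-0.105600, 0.206200) → end (x,ẋ)=(-0.184478, -0.568706)
phase 2: p=0.5001, T=0.413, ωT=1.206249, cosh=1.820124, sinh=1.520806; start (x,ẋ)=(-0.184478, -0.568706) → end (x,ẋ)=(-1.042041, -4.075886)

1 0.5140 -0.1845 -0.5687
2 0.9270 -1.0420 -4.0759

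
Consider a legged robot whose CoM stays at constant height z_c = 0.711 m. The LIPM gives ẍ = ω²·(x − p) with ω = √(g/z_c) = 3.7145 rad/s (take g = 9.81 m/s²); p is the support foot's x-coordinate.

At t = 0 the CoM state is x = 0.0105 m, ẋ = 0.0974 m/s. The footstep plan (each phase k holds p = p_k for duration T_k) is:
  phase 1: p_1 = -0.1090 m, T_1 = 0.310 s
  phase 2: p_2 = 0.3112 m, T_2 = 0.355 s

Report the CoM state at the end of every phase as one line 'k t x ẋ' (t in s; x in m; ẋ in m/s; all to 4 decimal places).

phase 1: p=-0.1090, T=0.310, ωT=1.151495, cosh=1.739541, sinh=1.423377; start (x,ẋ)=(0.010500, 0.097400) → end (x,ẋ)=(0.136198, 0.801244)
phase 2: p=0.3112, T=0.355, ωT=1.318647, cosh=2.002929, sinh=1.735432; start (x,ẋ)=(0.136198, 0.801244) → end (x,ẋ)=(0.335029, 0.476728)

1 0.3100 0.1362 0.8012
2 0.6650 0.3350 0.4767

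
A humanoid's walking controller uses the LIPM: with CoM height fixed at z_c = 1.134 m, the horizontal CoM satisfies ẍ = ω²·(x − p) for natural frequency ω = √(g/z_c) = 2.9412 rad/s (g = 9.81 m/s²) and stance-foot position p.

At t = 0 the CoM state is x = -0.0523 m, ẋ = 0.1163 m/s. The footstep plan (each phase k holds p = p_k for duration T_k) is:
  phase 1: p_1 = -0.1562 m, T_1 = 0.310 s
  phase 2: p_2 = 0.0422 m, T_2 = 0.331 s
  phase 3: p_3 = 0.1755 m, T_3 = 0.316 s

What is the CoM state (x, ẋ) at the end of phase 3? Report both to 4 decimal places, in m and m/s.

phase 1: p=-0.1562, T=0.310, ωT=0.911772, cosh=1.445270, sinh=1.043459; start (x,ẋ)=(-0.052300, 0.116300) → end (x,ẋ)=(0.035224, 0.486956)
phase 2: p=0.0422, T=0.331, ωT=0.973537, cosh=1.512518, sinh=1.134774; start (x,ẋ)=(0.035224, 0.486956) → end (x,ẋ)=(0.219526, 0.713246)
phase 3: p=0.1755, T=0.316, ωT=0.929419, cosh=1.463910, sinh=1.069127; start (x,ẋ)=(0.219526, 0.713246) → end (x,ẋ)=(0.499215, 1.182567)

x = 0.4992, ẋ = 1.1826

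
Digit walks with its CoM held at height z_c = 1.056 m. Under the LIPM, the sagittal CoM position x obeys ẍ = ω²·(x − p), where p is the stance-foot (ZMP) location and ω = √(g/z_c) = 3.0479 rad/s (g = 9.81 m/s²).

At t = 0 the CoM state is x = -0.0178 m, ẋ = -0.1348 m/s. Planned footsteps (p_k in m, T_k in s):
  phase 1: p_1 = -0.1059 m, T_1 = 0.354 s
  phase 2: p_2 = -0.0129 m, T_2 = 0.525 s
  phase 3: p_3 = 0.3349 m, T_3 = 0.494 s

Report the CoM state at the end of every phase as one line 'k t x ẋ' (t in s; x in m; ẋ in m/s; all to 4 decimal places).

1 0.3540 -0.0189 0.1281
2 0.8790 0.0716 0.2870
3 1.3730 -0.0860 -1.0412

phase 1: p=-0.1059, T=0.354, ωT=1.078957, cosh=1.640779, sinh=1.300829; start (x,ẋ)=(-0.017800, -0.134800) → end (x,ẋ)=(-0.018879, 0.128122)
phase 2: p=-0.0129, T=0.525, ωT=1.600148, cosh=2.577815, sinh=2.375948; start (x,ẋ)=(-0.018879, 0.128122) → end (x,ẋ)=(0.071562, 0.286974)
phase 3: p=0.3349, T=0.494, ωT=1.505663, cosh=2.364505, sinh=2.142634; start (x,ẋ)=(0.071562, 0.286974) → end (x,ẋ)=(-0.086026, -1.041189)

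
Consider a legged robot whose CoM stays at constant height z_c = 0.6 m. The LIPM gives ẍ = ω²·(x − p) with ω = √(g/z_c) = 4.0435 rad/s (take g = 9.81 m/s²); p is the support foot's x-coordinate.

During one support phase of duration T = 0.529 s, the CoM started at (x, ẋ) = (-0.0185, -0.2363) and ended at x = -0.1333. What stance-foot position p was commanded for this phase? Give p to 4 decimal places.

ωT = 4.0435·0.529 = 2.139012; cosh(ωT) = 4.304406, sinh(ωT) = 4.186634
x(T) = p + (x₀−p)·cosh(ωT) + (ẋ₀/ω)·sinh(ωT) ⇒ p·(1 − cosh) = x(T) − x₀·cosh − (ẋ₀/ω)·sinh
numerator   = -0.1333 − (-0.0185)·4.304406 − (-0.2363/4.0435)·4.186634 = 0.190996
denominator = 1 − 4.304406 = -3.304406
p = 0.190996 / -3.304406 = -0.0578

p = -0.0578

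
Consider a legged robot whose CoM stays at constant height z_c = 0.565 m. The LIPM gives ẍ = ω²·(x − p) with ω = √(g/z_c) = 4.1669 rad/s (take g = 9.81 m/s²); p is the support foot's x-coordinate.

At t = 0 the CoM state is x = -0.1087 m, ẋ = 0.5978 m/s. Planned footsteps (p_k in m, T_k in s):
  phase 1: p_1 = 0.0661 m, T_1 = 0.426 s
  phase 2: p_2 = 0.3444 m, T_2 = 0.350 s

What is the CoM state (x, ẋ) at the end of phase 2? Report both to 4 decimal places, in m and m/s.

x = -0.6899, ẋ = -3.9880

phase 1: p=0.0661, T=0.426, ωT=1.775099, cosh=3.035167, sinh=2.865701; start (x,ẋ)=(-0.108700, 0.597800) → end (x,ẋ)=(-0.053322, -0.272879)
phase 2: p=0.3444, T=0.350, ωT=1.458415, cosh=2.265872, sinh=2.033268; start (x,ẋ)=(-0.053322, -0.272879) → end (x,ẋ)=(-0.689942, -3.987982)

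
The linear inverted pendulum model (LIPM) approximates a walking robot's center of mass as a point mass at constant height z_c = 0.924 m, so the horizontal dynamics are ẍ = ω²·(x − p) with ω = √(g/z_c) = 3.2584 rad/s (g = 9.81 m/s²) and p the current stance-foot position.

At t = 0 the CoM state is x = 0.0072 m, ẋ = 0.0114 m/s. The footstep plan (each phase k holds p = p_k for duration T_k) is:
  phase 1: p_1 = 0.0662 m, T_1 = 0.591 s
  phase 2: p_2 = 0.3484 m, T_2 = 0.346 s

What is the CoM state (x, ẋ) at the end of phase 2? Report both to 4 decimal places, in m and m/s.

phase 1: p=0.0662, T=0.591, ωT=1.925714, cosh=3.502910, sinh=3.357138; start (x,ẋ)=(0.007200, 0.011400) → end (x,ẋ)=(-0.128726, -0.605462)
phase 2: p=0.3484, T=0.346, ωT=1.127406, cosh=1.705755, sinh=1.381883; start (x,ẋ)=(-0.128726, -0.605462) → end (x,ẋ)=(-0.722236, -3.181139)

x = -0.7222, ẋ = -3.1811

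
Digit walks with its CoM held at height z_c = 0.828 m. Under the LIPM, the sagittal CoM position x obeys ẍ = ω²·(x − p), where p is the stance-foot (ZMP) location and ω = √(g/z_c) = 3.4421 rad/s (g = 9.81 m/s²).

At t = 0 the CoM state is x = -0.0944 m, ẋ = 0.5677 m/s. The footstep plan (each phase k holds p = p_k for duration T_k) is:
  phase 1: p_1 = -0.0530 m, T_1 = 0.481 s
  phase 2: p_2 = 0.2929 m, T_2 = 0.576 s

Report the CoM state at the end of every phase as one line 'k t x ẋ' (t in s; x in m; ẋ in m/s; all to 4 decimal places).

1 0.4810 0.2507 1.1811
2 1.0570 1.3591 3.8527

phase 1: p=-0.0530, T=0.481, ωT=1.655650, cosh=2.713725, sinh=2.522758; start (x,ẋ)=(-0.094400, 0.567700) → end (x,ẋ)=(0.250726, 1.181082)
phase 2: p=0.2929, T=0.576, ωT=1.982650, cosh=3.699831, sinh=3.562127; start (x,ẋ)=(0.250726, 1.181082) → end (x,ẋ)=(1.359130, 3.852700)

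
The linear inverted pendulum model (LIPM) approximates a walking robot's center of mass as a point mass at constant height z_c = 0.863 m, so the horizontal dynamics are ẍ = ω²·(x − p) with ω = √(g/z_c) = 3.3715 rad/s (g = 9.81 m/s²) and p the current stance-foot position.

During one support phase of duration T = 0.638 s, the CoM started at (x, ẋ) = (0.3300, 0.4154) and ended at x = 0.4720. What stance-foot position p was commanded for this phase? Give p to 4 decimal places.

p = 0.4433

ωT = 3.3715·0.638 = 2.151017; cosh(ωT) = 4.354980, sinh(ωT) = 4.238614
x(T) = p + (x₀−p)·cosh(ωT) + (ẋ₀/ω)·sinh(ωT) ⇒ p·(1 − cosh) = x(T) − x₀·cosh − (ẋ₀/ω)·sinh
numerator   = 0.4720 − (0.3300)·4.354980 − (0.4154/3.3715)·4.238614 = -1.487380
denominator = 1 − 4.354980 = -3.354980
p = -1.487380 / -3.354980 = 0.4433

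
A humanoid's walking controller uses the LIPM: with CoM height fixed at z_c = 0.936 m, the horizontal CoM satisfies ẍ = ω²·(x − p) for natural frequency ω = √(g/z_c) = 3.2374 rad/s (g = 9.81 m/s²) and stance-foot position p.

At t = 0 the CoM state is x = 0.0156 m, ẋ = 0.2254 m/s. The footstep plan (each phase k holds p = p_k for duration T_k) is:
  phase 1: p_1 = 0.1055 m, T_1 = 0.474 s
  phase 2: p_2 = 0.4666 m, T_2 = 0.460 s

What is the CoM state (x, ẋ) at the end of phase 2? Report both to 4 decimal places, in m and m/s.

x = -0.5870, ẋ = -3.1221

phase 1: p=0.1055, T=0.474, ωT=1.534528, cosh=2.427345, sinh=2.211788; start (x,ẋ)=(0.015600, 0.225400) → end (x,ẋ)=(0.041275, -0.096600)
phase 2: p=0.4666, T=0.460, ωT=1.489204, cosh=2.329559, sinh=2.104006; start (x,ẋ)=(0.041275, -0.096600) → end (x,ẋ)=(-0.587001, -3.122144)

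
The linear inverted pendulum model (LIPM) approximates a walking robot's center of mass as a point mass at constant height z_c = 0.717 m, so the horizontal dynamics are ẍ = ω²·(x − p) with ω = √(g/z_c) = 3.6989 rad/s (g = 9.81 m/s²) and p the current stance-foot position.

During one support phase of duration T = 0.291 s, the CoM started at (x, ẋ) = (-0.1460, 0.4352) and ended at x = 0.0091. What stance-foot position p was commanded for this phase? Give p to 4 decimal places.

ωT = 3.6989·0.291 = 1.076380; cosh(ωT) = 1.637433, sinh(ωT) = 1.296606
x(T) = p + (x₀−p)·cosh(ωT) + (ẋ₀/ω)·sinh(ωT) ⇒ p·(1 − cosh) = x(T) − x₀·cosh − (ẋ₀/ω)·sinh
numerator   = 0.0091 − (-0.1460)·1.637433 − (0.4352/3.6989)·1.296606 = 0.095611
denominator = 1 − 1.637433 = -0.637433
p = 0.095611 / -0.637433 = -0.1500

p = -0.1500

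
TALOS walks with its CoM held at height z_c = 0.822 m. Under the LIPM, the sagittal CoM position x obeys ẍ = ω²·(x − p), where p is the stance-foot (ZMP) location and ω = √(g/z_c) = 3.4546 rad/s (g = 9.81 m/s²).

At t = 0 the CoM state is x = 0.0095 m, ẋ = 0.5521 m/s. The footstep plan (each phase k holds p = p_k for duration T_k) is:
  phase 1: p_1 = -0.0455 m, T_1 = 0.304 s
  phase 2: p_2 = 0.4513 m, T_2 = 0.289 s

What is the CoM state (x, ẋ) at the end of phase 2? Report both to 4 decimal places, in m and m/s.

x = 0.5120, ẋ = 0.8889

phase 1: p=-0.0455, T=0.304, ωT=1.050198, cosh=1.604043, sinh=1.254175; start (x,ẋ)=(0.009500, 0.552100) → end (x,ẋ)=(0.243159, 1.123889)
phase 2: p=0.4513, T=0.289, ωT=0.998379, cosh=1.541178, sinh=1.172702; start (x,ẋ)=(0.243159, 1.123889) → end (x,ẋ)=(0.512035, 0.888891)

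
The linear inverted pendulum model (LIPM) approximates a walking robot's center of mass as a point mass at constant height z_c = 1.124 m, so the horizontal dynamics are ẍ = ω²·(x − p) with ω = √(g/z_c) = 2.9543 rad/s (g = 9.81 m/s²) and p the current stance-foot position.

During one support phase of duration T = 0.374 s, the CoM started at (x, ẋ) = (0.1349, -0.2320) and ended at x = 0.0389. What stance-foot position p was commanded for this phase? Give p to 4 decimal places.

p = 0.1208

ωT = 2.9543·0.374 = 1.104908; cosh(ωT) = 1.675094, sinh(ωT) = 1.343853
x(T) = p + (x₀−p)·cosh(ωT) + (ẋ₀/ω)·sinh(ωT) ⇒ p·(1 − cosh) = x(T) − x₀·cosh − (ẋ₀/ω)·sinh
numerator   = 0.0389 − (0.1349)·1.675094 − (-0.2320/2.9543)·1.343853 = -0.081538
denominator = 1 − 1.675094 = -0.675094
p = -0.081538 / -0.675094 = 0.1208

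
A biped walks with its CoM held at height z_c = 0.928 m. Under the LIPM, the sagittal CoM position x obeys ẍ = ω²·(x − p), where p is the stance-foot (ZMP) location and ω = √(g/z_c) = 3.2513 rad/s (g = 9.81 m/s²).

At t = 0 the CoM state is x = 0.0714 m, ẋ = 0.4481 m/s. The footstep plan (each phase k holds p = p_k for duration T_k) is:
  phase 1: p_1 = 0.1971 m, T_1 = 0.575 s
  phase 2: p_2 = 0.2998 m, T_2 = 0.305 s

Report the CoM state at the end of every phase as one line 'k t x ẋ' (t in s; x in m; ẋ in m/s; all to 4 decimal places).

1 0.5750 0.2161 0.1939
2 0.8800 0.2407 -0.0191

phase 1: p=0.1971, T=0.575, ωT=1.869497, cosh=3.319619, sinh=3.165418; start (x,ẋ)=(0.071400, 0.448100) → end (x,ẋ)=(0.216087, 0.193852)
phase 2: p=0.2998, T=0.305, ωT=0.991646, cosh=1.533317, sinh=1.162352; start (x,ẋ)=(0.216087, 0.193852) → end (x,ẋ)=(0.240745, -0.019127)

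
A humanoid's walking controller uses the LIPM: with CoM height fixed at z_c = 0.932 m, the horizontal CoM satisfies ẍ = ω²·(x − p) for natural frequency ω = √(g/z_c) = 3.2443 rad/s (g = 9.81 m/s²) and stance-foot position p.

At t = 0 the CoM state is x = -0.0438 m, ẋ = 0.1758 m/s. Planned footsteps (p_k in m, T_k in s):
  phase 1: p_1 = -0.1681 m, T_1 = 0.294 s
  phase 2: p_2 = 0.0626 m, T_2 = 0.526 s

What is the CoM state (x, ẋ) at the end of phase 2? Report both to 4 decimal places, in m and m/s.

x = 0.6848, ẋ = 2.1387

phase 1: p=-0.1681, T=0.294, ωT=0.953824, cosh=1.490441, sinh=1.105176; start (x,ẋ)=(-0.043800, 0.175800) → end (x,ẋ)=(0.077048, 0.707700)
phase 2: p=0.0626, T=0.526, ωT=1.706502, cosh=2.845577, sinh=2.664077; start (x,ẋ)=(0.077048, 0.707700) → end (x,ẋ)=(0.684846, 2.138693)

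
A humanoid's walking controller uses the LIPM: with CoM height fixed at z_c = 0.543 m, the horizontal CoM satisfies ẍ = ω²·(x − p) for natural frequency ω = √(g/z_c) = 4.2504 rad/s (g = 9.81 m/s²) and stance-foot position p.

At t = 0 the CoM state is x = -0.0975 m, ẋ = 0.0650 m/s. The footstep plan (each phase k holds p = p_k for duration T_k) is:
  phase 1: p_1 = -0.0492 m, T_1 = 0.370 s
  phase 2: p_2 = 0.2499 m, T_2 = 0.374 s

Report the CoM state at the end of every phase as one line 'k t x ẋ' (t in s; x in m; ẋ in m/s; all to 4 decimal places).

1 0.3700 -0.1353 -0.3100
2 0.7440 -0.9049 -4.6378

phase 1: p=-0.0492, T=0.370, ωT=1.572648, cosh=2.513444, sinh=2.305949; start (x,ẋ)=(-0.097500, 0.065000) → end (x,ẋ)=(-0.135335, -0.310024)
phase 2: p=0.2499, T=0.374, ωT=1.589650, cosh=2.553014, sinh=2.349017; start (x,ẋ)=(-0.135335, -0.310024) → end (x,ẋ)=(-0.904948, -4.637786)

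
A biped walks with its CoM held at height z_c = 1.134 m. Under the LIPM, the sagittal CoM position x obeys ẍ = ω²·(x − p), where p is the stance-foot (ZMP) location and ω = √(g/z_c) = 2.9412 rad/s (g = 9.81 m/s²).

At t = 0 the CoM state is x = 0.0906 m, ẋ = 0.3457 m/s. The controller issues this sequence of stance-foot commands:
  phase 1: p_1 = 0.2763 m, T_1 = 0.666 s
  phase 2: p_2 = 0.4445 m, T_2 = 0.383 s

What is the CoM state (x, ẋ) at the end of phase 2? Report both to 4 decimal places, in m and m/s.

phase 1: p=0.2763, T=0.666, ωT=1.958839, cosh=3.616056, sinh=3.475034; start (x,ẋ)=(0.090600, 0.345700) → end (x,ẋ)=(0.013244, -0.647927)
phase 2: p=0.4445, T=0.383, ωT=1.126480, cosh=1.704475, sinh=1.380303; start (x,ẋ)=(0.013244, -0.647927) → end (x,ẋ)=(-0.594637, -2.855166)

x = -0.5946, ẋ = -2.8552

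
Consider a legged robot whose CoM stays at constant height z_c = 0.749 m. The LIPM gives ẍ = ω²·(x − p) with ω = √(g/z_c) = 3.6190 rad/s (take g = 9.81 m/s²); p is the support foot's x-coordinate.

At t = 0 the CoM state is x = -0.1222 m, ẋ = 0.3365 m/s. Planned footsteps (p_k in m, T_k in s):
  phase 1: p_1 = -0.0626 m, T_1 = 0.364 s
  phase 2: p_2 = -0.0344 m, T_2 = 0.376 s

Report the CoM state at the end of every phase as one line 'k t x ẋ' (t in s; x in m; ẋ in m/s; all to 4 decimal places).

phase 1: p=-0.0626, T=0.364, ωT=1.317316, cosh=2.000620, sinh=1.732767; start (x,ẋ)=(-0.122200, 0.336500) → end (x,ẋ)=(-0.020722, 0.299464)
phase 2: p=-0.0344, T=0.376, ωT=1.360744, cosh=2.077782, sinh=1.821312; start (x,ẋ)=(-0.020722, 0.299464) → end (x,ẋ)=(0.144730, 0.712379)

1 0.3640 -0.0207 0.2995
2 0.7400 0.1447 0.7124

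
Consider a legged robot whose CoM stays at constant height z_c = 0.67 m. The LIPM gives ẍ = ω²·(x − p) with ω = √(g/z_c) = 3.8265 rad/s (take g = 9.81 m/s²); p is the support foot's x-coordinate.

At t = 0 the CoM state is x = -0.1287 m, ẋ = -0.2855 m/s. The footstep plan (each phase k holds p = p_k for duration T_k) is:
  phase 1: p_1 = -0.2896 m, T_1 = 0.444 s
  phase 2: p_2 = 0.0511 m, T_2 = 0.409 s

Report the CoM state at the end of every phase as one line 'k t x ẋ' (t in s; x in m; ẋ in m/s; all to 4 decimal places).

phase 1: p=-0.2896, T=0.444, ωT=1.698966, cosh=2.825581, sinh=2.642709; start (x,ẋ)=(-0.128700, -0.285500) → end (x,ẋ)=(-0.032140, 0.820370)
phase 2: p=0.0511, T=0.409, ωT=1.565038, cosh=2.495970, sinh=2.286890; start (x,ẋ)=(-0.032140, 0.820370) → end (x,ẋ)=(0.333626, 1.319204)

1 0.4440 -0.0321 0.8204
2 0.8530 0.3336 1.3192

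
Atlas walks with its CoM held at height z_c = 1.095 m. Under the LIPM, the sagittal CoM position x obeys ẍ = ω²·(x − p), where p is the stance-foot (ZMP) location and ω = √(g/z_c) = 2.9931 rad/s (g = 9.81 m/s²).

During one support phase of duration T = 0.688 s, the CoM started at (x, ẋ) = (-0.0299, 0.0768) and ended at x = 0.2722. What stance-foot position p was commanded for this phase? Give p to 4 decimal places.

ωT = 2.9931·0.688 = 2.059253; cosh(ωT) = 3.983829, sinh(ωT) = 3.856280
x(T) = p + (x₀−p)·cosh(ωT) + (ẋ₀/ω)·sinh(ωT) ⇒ p·(1 − cosh) = x(T) − x₀·cosh − (ẋ₀/ω)·sinh
numerator   = 0.2722 − (-0.0299)·3.983829 − (0.0768/2.9931)·3.856280 = 0.292368
denominator = 1 − 3.983829 = -2.983829
p = 0.292368 / -2.983829 = -0.0980

p = -0.0980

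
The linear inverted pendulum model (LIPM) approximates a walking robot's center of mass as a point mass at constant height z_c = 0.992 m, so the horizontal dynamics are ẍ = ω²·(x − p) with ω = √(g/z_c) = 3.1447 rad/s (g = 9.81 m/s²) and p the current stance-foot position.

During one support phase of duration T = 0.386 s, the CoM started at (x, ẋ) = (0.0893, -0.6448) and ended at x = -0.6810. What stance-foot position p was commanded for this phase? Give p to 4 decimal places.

p = 0.6371

ωT = 3.1447·0.386 = 1.213854; cosh(ωT) = 1.831742, sinh(ωT) = 1.534692
x(T) = p + (x₀−p)·cosh(ωT) + (ẋ₀/ω)·sinh(ωT) ⇒ p·(1 − cosh) = x(T) − x₀·cosh − (ẋ₀/ω)·sinh
numerator   = -0.6810 − (0.0893)·1.831742 − (-0.6448/3.1447)·1.534692 = -0.529896
denominator = 1 − 1.831742 = -0.831742
p = -0.529896 / -0.831742 = 0.6371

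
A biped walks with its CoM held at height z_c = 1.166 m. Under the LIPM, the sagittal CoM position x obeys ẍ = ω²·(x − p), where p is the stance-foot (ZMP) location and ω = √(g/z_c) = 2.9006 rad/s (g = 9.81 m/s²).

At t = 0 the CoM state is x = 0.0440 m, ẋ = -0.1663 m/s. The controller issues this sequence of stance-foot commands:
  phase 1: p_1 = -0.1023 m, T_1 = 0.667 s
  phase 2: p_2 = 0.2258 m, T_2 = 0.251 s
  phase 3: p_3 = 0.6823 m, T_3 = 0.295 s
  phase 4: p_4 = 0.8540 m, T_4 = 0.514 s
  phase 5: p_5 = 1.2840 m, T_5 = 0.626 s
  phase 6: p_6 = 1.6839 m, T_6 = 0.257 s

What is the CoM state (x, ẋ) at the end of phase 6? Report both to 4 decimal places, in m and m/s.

phase 1: p=-0.1023, T=0.667, ωT=1.934700, cosh=3.533218, sinh=3.388750; start (x,ẋ)=(0.044000, -0.166300) → end (x,ẋ)=(0.220323, 0.850468)
phase 2: p=0.2258, T=0.251, ωT=0.728051, cosh=1.276944, sinh=0.794095; start (x,ẋ)=(0.220323, 0.850468) → end (x,ẋ)=(0.451638, 1.073385)
phase 3: p=0.6823, T=0.295, ωT=0.855677, cosh=1.388981, sinh=0.963986; start (x,ẋ)=(0.451638, 1.073385) → end (x,ẋ)=(0.718643, 0.845948)
phase 4: p=0.8540, T=0.514, ωT=1.490908, cosh=2.333148, sinh=2.107980; start (x,ẋ)=(0.718643, 0.845948) → end (x,ẋ)=(1.152977, 1.146097)
phase 5: p=1.2840, T=0.626, ωT=1.815776, cosh=3.154276, sinh=2.991565; start (x,ẋ)=(1.152977, 1.146097) → end (x,ẋ)=(2.052757, 2.478178)
phase 6: p=1.6839, T=0.257, ωT=0.745454, cosh=1.290959, sinh=0.816440; start (x,ẋ)=(2.052757, 2.478178) → end (x,ẋ)=(2.857618, 4.072739)

x = 2.8576, ẋ = 4.0727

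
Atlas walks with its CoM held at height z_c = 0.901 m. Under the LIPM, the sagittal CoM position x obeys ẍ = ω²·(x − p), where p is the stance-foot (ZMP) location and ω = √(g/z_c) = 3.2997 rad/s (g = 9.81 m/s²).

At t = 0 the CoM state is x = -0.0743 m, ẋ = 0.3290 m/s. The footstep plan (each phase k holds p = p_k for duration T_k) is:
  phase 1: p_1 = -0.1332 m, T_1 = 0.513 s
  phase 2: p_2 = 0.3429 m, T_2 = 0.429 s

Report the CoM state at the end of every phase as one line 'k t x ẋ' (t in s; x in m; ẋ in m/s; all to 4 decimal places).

phase 1: p=-0.1332, T=0.513, ωT=1.692746, cosh=2.809199, sinh=2.625185; start (x,ẋ)=(-0.074300, 0.329000) → end (x,ẋ)=(0.294009, 1.434437)
phase 2: p=0.3429, T=0.429, ωT=1.415571, cosh=2.180813, sinh=1.938026; start (x,ẋ)=(0.294009, 1.434437) → end (x,ẋ)=(1.078771, 2.815583)

1 0.5130 0.2940 1.4344
2 0.9420 1.0788 2.8156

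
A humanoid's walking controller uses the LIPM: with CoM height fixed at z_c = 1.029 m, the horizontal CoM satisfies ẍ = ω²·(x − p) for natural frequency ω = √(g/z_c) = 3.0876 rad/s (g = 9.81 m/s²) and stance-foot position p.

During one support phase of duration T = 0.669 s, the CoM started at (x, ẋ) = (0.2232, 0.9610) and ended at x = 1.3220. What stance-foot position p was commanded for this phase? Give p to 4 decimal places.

ωT = 3.0876·0.669 = 2.065604; cosh(ωT) = 4.008403, sinh(ωT) = 3.881662
x(T) = p + (x₀−p)·cosh(ωT) + (ẋ₀/ω)·sinh(ωT) ⇒ p·(1 − cosh) = x(T) − x₀·cosh − (ẋ₀/ω)·sinh
numerator   = 1.3220 − (0.2232)·4.008403 − (0.9610/3.0876)·3.881662 = -0.780823
denominator = 1 − 4.008403 = -3.008403
p = -0.780823 / -3.008403 = 0.2595

p = 0.2595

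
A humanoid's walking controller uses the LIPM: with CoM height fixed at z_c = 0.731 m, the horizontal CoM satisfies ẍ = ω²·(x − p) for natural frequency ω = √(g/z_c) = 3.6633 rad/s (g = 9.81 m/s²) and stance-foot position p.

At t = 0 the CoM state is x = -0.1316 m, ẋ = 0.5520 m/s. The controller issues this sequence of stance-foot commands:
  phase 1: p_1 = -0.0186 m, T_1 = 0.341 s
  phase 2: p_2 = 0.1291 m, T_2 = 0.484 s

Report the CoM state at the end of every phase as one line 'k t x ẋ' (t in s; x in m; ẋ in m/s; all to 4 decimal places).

1 0.3410 0.0093 0.3792
2 0.8250 0.0622 -0.1061

phase 1: p=-0.0186, T=0.341, ωT=1.249185, cosh=1.887119, sinh=1.600381; start (x,ẋ)=(-0.131600, 0.552000) → end (x,ẋ)=(0.009307, 0.379208)
phase 2: p=0.1291, T=0.484, ωT=1.773037, cosh=3.029264, sinh=2.859447; start (x,ẋ)=(0.009307, 0.379208) → end (x,ẋ)=(0.062212, -0.106113)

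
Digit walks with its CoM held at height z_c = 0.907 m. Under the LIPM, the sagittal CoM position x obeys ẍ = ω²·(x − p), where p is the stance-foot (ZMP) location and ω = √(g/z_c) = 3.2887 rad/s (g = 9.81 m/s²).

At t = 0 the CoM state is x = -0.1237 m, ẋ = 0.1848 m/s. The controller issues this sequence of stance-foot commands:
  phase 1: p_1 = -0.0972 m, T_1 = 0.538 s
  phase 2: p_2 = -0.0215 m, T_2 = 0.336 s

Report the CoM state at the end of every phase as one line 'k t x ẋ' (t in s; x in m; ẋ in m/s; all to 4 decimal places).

phase 1: p=-0.0972, T=0.538, ωT=1.769321, cosh=3.018657, sinh=2.848209; start (x,ẋ)=(-0.123700, 0.184800) → end (x,ẋ)=(-0.017147, 0.309625)
phase 2: p=-0.0215, T=0.336, ωT=1.105003, cosh=1.675222, sinh=1.344012; start (x,ẋ)=(-0.017147, 0.309625) → end (x,ẋ)=(0.112329, 0.537932)

1 0.5380 -0.0171 0.3096
2 0.8740 0.1123 0.5379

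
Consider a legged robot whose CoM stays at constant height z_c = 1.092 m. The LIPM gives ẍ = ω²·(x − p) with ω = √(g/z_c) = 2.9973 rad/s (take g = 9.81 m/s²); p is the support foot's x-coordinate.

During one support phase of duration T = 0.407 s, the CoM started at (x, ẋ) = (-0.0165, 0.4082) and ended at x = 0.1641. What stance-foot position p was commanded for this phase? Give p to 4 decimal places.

ωT = 2.9973·0.407 = 1.219901; cosh(ωT) = 1.841056, sinh(ωT) = 1.545797
x(T) = p + (x₀−p)·cosh(ωT) + (ẋ₀/ω)·sinh(ωT) ⇒ p·(1 − cosh) = x(T) − x₀·cosh − (ẋ₀/ω)·sinh
numerator   = 0.1641 − (-0.0165)·1.841056 − (0.4082/2.9973)·1.545797 = -0.016043
denominator = 1 − 1.841056 = -0.841056
p = -0.016043 / -0.841056 = 0.0191

p = 0.0191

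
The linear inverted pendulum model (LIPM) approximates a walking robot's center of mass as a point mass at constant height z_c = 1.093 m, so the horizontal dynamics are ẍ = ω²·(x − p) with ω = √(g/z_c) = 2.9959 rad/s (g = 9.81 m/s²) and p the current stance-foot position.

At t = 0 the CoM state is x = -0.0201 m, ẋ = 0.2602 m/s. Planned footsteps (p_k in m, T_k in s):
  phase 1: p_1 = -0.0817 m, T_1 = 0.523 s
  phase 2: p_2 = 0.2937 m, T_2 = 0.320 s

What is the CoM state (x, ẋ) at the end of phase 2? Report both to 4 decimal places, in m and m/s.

x = 0.6588, ẋ = 1.5311

phase 1: p=-0.0817, T=0.523, ωT=1.566856, cosh=2.500129, sinh=2.291429; start (x,ẋ)=(-0.020100, 0.260200) → end (x,ẋ)=(0.271323, 1.073411)
phase 2: p=0.2937, T=0.320, ωT=0.958688, cosh=1.495834, sinh=1.112438; start (x,ẋ)=(0.271323, 1.073411) → end (x,ẋ)=(0.658807, 1.531068)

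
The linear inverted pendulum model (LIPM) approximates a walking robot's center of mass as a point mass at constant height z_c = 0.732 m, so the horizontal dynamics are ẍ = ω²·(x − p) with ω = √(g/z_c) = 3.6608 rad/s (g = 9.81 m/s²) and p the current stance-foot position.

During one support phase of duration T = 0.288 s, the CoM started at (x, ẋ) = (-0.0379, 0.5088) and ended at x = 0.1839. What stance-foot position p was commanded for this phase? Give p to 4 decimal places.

ωT = 3.6608·0.288 = 1.054310; cosh(ωT) = 1.609214, sinh(ωT) = 1.260781
x(T) = p + (x₀−p)·cosh(ωT) + (ẋ₀/ω)·sinh(ωT) ⇒ p·(1 − cosh) = x(T) − x₀·cosh − (ẋ₀/ω)·sinh
numerator   = 0.1839 − (-0.0379)·1.609214 − (0.5088/3.6608)·1.260781 = 0.069658
denominator = 1 − 1.609214 = -0.609214
p = 0.069658 / -0.609214 = -0.1143

p = -0.1143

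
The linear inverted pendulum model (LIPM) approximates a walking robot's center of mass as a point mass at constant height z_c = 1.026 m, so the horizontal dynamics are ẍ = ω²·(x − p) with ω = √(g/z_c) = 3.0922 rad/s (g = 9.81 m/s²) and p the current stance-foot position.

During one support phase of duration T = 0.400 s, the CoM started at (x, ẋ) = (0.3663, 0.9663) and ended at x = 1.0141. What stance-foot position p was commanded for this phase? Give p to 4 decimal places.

ωT = 3.0922·0.400 = 1.236880; cosh(ωT) = 1.867569, sinh(ωT) = 1.577280
x(T) = p + (x₀−p)·cosh(ωT) + (ẋ₀/ω)·sinh(ωT) ⇒ p·(1 − cosh) = x(T) − x₀·cosh − (ẋ₀/ω)·sinh
numerator   = 1.0141 − (0.3663)·1.867569 − (0.9663/3.0922)·1.577280 = -0.162884
denominator = 1 − 1.867569 = -0.867569
p = -0.162884 / -0.867569 = 0.1877

p = 0.1877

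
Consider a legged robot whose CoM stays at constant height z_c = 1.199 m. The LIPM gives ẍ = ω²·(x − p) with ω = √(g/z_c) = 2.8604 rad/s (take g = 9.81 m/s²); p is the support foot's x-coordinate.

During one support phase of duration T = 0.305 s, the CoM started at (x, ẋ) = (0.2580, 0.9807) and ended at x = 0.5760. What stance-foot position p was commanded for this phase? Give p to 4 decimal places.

ωT = 2.8604·0.305 = 0.872422; cosh(ωT) = 1.405319, sinh(ωT) = 0.987380
x(T) = p + (x₀−p)·cosh(ωT) + (ẋ₀/ω)·sinh(ωT) ⇒ p·(1 − cosh) = x(T) − x₀·cosh − (ẋ₀/ω)·sinh
numerator   = 0.5760 − (0.2580)·1.405319 − (0.9807/2.8604)·0.987380 = -0.125100
denominator = 1 − 1.405319 = -0.405319
p = -0.125100 / -0.405319 = 0.3086

p = 0.3086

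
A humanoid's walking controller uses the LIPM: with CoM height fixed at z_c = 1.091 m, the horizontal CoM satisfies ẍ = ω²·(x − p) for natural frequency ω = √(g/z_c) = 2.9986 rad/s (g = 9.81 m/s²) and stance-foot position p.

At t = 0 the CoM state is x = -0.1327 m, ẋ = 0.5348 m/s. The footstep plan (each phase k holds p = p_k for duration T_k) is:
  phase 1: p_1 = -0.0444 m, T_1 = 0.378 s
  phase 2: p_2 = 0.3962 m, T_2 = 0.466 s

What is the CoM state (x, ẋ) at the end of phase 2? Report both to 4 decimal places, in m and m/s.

phase 1: p=-0.0444, T=0.378, ωT=1.133471, cosh=1.714167, sinh=1.392253; start (x,ẋ)=(-0.132700, 0.534800) → end (x,ẋ)=(0.052547, 0.548101)
phase 2: p=0.3962, T=0.466, ωT=1.397348, cosh=2.145855, sinh=1.898603; start (x,ẋ)=(0.052547, 0.548101) → end (x,ẋ)=(0.005808, -0.780323)

x = 0.0058, ẋ = -0.7803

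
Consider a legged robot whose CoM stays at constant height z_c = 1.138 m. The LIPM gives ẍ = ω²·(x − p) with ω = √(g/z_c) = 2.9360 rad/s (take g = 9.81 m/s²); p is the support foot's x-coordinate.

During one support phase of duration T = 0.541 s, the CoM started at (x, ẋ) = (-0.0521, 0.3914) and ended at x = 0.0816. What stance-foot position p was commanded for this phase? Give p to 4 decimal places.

p = 0.0634

ωT = 2.9360·0.541 = 1.588376; cosh(ωT) = 2.550024, sinh(ωT) = 2.345767
x(T) = p + (x₀−p)·cosh(ωT) + (ẋ₀/ω)·sinh(ωT) ⇒ p·(1 − cosh) = x(T) − x₀·cosh − (ẋ₀/ω)·sinh
numerator   = 0.0816 − (-0.0521)·2.550024 − (0.3914/2.9360)·2.345767 = -0.098259
denominator = 1 − 2.550024 = -1.550024
p = -0.098259 / -1.550024 = 0.0634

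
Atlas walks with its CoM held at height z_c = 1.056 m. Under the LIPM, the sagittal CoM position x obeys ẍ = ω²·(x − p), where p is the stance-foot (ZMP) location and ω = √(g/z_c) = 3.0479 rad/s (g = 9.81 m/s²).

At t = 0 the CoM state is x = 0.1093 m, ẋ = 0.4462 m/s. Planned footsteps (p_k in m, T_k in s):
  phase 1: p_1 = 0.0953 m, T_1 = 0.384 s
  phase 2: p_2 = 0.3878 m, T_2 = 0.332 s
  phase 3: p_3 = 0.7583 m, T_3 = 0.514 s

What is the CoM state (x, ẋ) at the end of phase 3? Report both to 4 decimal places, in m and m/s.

x = 1.2987, ẋ = 1.9600

phase 1: p=0.0953, T=0.384, ωT=1.170394, cosh=1.766753, sinh=1.456508; start (x,ẋ)=(0.109300, 0.446200) → end (x,ẋ)=(0.333261, 0.850475)
phase 2: p=0.3878, T=0.332, ωT=1.011903, cosh=1.557178, sinh=1.193652; start (x,ẋ)=(0.333261, 0.850475) → end (x,ẋ)=(0.635946, 1.125923)
phase 3: p=0.7583, T=0.514, ωT=1.566621, cosh=2.499591, sinh=2.290841; start (x,ẋ)=(0.635946, 1.125923) → end (x,ẋ)=(1.298723, 1.960039)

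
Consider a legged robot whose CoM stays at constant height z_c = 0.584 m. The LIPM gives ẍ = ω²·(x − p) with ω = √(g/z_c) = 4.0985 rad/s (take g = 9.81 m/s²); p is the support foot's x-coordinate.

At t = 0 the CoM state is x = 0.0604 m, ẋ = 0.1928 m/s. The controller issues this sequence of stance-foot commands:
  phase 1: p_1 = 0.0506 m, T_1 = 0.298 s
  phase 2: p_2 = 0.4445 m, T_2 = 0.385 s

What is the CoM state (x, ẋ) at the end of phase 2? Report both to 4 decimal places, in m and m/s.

phase 1: p=0.0506, T=0.298, ωT=1.221353, cosh=1.843302, sinh=1.548471; start (x,ẋ)=(0.060400, 0.192800) → end (x,ẋ)=(0.141507, 0.417584)
phase 2: p=0.4445, T=0.385, ωT=1.577922, cosh=2.525642, sinh=2.319238; start (x,ẋ)=(0.141507, 0.417584) → end (x,ẋ)=(-0.084452, -1.825403)

x = -0.0845, ẋ = -1.8254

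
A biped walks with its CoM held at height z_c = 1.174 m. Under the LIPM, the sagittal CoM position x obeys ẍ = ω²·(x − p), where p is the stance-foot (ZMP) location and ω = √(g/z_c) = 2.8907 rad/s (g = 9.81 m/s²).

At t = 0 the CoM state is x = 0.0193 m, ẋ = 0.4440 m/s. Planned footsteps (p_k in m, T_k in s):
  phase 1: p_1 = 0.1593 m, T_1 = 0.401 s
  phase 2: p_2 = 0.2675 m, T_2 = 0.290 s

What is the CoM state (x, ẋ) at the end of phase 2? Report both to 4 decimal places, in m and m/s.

x = 0.1492, ẋ = -0.0916

phase 1: p=0.1593, T=0.401, ωT=1.159171, cosh=1.750518, sinh=1.436771; start (x,ẋ)=(0.019300, 0.444000) → end (x,ẋ)=(0.134910, 0.195771)
phase 2: p=0.2675, T=0.290, ωT=0.838303, cosh=1.372442, sinh=0.939998; start (x,ẋ)=(0.134910, 0.195771) → end (x,ẋ)=(0.149189, -0.091596)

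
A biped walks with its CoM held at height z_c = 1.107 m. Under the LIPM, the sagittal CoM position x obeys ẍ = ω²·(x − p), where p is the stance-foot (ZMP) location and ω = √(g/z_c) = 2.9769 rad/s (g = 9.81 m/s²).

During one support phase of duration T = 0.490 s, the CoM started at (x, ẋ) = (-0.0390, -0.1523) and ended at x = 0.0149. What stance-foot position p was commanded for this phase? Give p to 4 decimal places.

ωT = 2.9769·0.490 = 1.458681; cosh(ωT) = 2.266413, sinh(ωT) = 2.033870
x(T) = p + (x₀−p)·cosh(ωT) + (ẋ₀/ω)·sinh(ωT) ⇒ p·(1 − cosh) = x(T) − x₀·cosh − (ẋ₀/ω)·sinh
numerator   = 0.0149 − (-0.0390)·2.266413 − (-0.1523/2.9769)·2.033870 = 0.207344
denominator = 1 − 2.266413 = -1.266413
p = 0.207344 / -1.266413 = -0.1637

p = -0.1637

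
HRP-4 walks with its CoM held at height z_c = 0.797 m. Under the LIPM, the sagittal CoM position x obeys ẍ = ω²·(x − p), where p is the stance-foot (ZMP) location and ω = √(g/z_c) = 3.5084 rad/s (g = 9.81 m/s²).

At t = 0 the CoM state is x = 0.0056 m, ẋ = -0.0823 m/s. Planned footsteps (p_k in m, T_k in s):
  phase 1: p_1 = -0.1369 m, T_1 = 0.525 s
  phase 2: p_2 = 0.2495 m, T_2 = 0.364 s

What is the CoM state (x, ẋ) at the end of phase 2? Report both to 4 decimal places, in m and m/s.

x = 0.8530, ẋ = 2.4696

phase 1: p=-0.1369, T=0.525, ωT=1.841910, cosh=3.233545, sinh=3.075031; start (x,ẋ)=(0.005600, -0.082300) → end (x,ẋ)=(0.251746, 1.271232)
phase 2: p=0.2495, T=0.364, ωT=1.277058, cosh=1.932465, sinh=1.653608; start (x,ẋ)=(0.251746, 1.271232) → end (x,ẋ)=(0.853008, 2.469641)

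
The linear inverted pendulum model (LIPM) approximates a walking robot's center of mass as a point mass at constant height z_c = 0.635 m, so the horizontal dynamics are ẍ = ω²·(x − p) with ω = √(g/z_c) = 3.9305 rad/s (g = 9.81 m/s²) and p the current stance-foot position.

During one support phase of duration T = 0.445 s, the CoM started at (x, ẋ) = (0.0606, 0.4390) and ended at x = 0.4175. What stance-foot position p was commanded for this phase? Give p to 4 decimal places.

p = 0.0374

ωT = 3.9305·0.445 = 1.749073; cosh(ωT) = 2.961601, sinh(ωT) = 2.787666
x(T) = p + (x₀−p)·cosh(ωT) + (ẋ₀/ω)·sinh(ωT) ⇒ p·(1 − cosh) = x(T) − x₀·cosh − (ẋ₀/ω)·sinh
numerator   = 0.4175 − (0.0606)·2.961601 − (0.4390/3.9305)·2.787666 = -0.073329
denominator = 1 − 2.961601 = -1.961601
p = -0.073329 / -1.961601 = 0.0374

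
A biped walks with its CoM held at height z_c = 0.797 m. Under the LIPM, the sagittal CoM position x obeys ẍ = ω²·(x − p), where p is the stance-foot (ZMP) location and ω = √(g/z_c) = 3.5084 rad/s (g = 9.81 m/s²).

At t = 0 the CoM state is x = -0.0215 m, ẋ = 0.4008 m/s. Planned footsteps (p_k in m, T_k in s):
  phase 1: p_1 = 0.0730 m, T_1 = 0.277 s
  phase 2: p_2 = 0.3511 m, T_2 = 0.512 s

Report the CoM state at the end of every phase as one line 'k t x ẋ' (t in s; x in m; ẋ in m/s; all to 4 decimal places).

1 0.2770 0.0596 0.2301
2 0.7890 -0.3594 -2.2849

phase 1: p=0.0730, T=0.277, ωT=0.971827, cosh=1.510580, sinh=1.132188; start (x,ẋ)=(-0.021500, 0.400800) → end (x,ẋ)=(0.059592, 0.230070)
phase 2: p=0.3511, T=0.512, ωT=1.796301, cosh=3.096611, sinh=2.930699; start (x,ẋ)=(0.059592, 0.230070) → end (x,ẋ)=(-0.359402, -2.284871)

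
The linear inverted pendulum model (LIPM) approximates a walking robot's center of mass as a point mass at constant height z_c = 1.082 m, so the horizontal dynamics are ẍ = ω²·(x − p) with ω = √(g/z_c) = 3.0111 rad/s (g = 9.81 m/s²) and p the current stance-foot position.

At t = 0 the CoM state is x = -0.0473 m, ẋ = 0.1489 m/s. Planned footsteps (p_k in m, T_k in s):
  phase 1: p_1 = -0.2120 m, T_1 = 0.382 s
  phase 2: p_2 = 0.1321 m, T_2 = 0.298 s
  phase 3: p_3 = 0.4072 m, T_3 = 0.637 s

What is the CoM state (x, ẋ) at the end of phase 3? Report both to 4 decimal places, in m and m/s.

x = 2.2167, ẋ = 5.6259

phase 1: p=-0.2120, T=0.382, ωT=1.150240, cosh=1.737756, sinh=1.421195; start (x,ẋ)=(-0.047300, 0.148900) → end (x,ẋ)=(0.144487, 0.963563)
phase 2: p=0.1321, T=0.298, ωT=0.897308, cosh=1.430328, sinh=1.022662; start (x,ẋ)=(0.144487, 0.963563) → end (x,ẋ)=(0.477073, 1.416355)
phase 3: p=0.4072, T=0.637, ωT=1.918071, cosh=3.477351, sinh=3.330461; start (x,ẋ)=(0.477073, 1.416355) → end (x,ẋ)=(2.216748, 5.625875)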